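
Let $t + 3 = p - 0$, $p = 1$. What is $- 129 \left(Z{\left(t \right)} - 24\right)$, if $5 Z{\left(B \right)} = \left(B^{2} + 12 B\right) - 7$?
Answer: $\frac{18963}{5} \approx 3792.6$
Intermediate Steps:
$t = -2$ ($t = -3 + \left(1 - 0\right) = -3 + \left(1 + 0\right) = -3 + 1 = -2$)
$Z{\left(B \right)} = - \frac{7}{5} + \frac{B^{2}}{5} + \frac{12 B}{5}$ ($Z{\left(B \right)} = \frac{\left(B^{2} + 12 B\right) - 7}{5} = \frac{-7 + B^{2} + 12 B}{5} = - \frac{7}{5} + \frac{B^{2}}{5} + \frac{12 B}{5}$)
$- 129 \left(Z{\left(t \right)} - 24\right) = - 129 \left(\left(- \frac{7}{5} + \frac{\left(-2\right)^{2}}{5} + \frac{12}{5} \left(-2\right)\right) - 24\right) = - 129 \left(\left(- \frac{7}{5} + \frac{1}{5} \cdot 4 - \frac{24}{5}\right) - 24\right) = - 129 \left(\left(- \frac{7}{5} + \frac{4}{5} - \frac{24}{5}\right) - 24\right) = - 129 \left(- \frac{27}{5} - 24\right) = \left(-129\right) \left(- \frac{147}{5}\right) = \frac{18963}{5}$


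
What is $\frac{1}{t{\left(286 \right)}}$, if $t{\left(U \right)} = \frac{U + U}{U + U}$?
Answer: $1$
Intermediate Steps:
$t{\left(U \right)} = 1$ ($t{\left(U \right)} = \frac{2 U}{2 U} = 2 U \frac{1}{2 U} = 1$)
$\frac{1}{t{\left(286 \right)}} = 1^{-1} = 1$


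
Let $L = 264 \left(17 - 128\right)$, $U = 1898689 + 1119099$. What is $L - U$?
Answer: $-3047092$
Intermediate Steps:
$U = 3017788$
$L = -29304$ ($L = 264 \left(-111\right) = -29304$)
$L - U = -29304 - 3017788 = -3047092$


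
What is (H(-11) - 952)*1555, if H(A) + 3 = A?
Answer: -1502130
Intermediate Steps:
H(A) = -3 + A
(H(-11) - 952)*1555 = ((-3 - 11) - 952)*1555 = (-14 - 952)*1555 = -966*1555 = -1502130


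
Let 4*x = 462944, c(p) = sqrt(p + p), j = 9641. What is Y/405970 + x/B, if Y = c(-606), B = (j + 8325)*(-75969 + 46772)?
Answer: -57868/262276651 + I*sqrt(303)/202985 ≈ -0.00022064 + 8.5755e-5*I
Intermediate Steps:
B = -524553302 (B = (9641 + 8325)*(-75969 + 46772) = 17966*(-29197) = -524553302)
c(p) = sqrt(2)*sqrt(p) (c(p) = sqrt(2*p) = sqrt(2)*sqrt(p))
Y = 2*I*sqrt(303) (Y = sqrt(2)*sqrt(-606) = sqrt(2)*(I*sqrt(606)) = 2*I*sqrt(303) ≈ 34.814*I)
x = 115736 (x = (1/4)*462944 = 115736)
Y/405970 + x/B = (2*I*sqrt(303))/405970 + 115736/(-524553302) = (2*I*sqrt(303))*(1/405970) + 115736*(-1/524553302) = I*sqrt(303)/202985 - 57868/262276651 = -57868/262276651 + I*sqrt(303)/202985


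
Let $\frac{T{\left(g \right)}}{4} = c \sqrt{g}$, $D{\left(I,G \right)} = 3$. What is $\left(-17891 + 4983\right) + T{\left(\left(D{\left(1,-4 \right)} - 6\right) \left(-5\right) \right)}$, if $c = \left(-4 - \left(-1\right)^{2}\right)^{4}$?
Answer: $-12908 + 2500 \sqrt{15} \approx -3225.5$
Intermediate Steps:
$c = 625$ ($c = \left(-4 - 1\right)^{4} = \left(-5\right)^{4} = 625$)
$T{\left(g \right)} = 2500 \sqrt{g}$ ($T{\left(g \right)} = 4 \cdot 625 \sqrt{g} = 2500 \sqrt{g}$)
$\left(-17891 + 4983\right) + T{\left(\left(D{\left(1,-4 \right)} - 6\right) \left(-5\right) \right)} = \left(-17891 + 4983\right) + 2500 \sqrt{\left(3 - 6\right) \left(-5\right)} = -12908 + 2500 \sqrt{\left(-3\right) \left(-5\right)} = -12908 + 2500 \sqrt{15}$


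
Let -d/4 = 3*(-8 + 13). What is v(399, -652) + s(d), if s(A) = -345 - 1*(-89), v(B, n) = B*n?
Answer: -260404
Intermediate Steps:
d = -60 (d = -12*(-8 + 13) = -12*5 = -4*15 = -60)
s(A) = -256 (s(A) = -345 + 89 = -256)
v(399, -652) + s(d) = 399*(-652) - 256 = -260148 - 256 = -260404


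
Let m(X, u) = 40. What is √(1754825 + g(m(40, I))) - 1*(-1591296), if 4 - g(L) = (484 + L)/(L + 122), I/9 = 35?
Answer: 1591296 + √142140887/9 ≈ 1.5926e+6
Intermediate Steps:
I = 315 (I = 9*35 = 315)
g(L) = 4 - (484 + L)/(122 + L) (g(L) = 4 - (484 + L)/(L + 122) = 4 - (484 + L)/(122 + L))
√(1754825 + g(m(40, I))) - 1*(-1591296) = √(1754825 + (4 + 3*40)/(122 + 40)) - 1*(-1591296) = √(1754825 + (4 + 120)/162) + 1591296 = √(1754825 + (1/162)*124) + 1591296 = √(1754825 + 62/81) + 1591296 = √(142140887/81) + 1591296 = √142140887/9 + 1591296 = 1591296 + √142140887/9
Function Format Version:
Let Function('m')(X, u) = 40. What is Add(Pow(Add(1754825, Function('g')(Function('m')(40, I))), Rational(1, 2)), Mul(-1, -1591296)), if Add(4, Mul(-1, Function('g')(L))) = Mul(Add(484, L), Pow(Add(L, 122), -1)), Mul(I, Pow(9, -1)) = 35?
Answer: Add(1591296, Mul(Rational(1, 9), Pow(142140887, Rational(1, 2)))) ≈ 1.5926e+6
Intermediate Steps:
I = 315 (I = Mul(9, 35) = 315)
Function('g')(L) = Add(4, Mul(-1, Pow(Add(122, L), -1), Add(484, L))) (Function('g')(L) = Add(4, Mul(-1, Mul(Add(484, L), Pow(Add(L, 122), -1)))) = Add(4, Mul(-1, Mul(Add(484, L), Pow(Add(122, L), -1)))) = Add(4, Mul(-1, Mul(Pow(Add(122, L), -1), Add(484, L)))) = Add(4, Mul(-1, Pow(Add(122, L), -1), Add(484, L))))
Add(Pow(Add(1754825, Function('g')(Function('m')(40, I))), Rational(1, 2)), Mul(-1, -1591296)) = Add(Pow(Add(1754825, Mul(Pow(Add(122, 40), -1), Add(4, Mul(3, 40)))), Rational(1, 2)), Mul(-1, -1591296)) = Add(Pow(Add(1754825, Mul(Pow(162, -1), Add(4, 120))), Rational(1, 2)), 1591296) = Add(Pow(Add(1754825, Mul(Rational(1, 162), 124)), Rational(1, 2)), 1591296) = Add(Pow(Add(1754825, Rational(62, 81)), Rational(1, 2)), 1591296) = Add(Pow(Rational(142140887, 81), Rational(1, 2)), 1591296) = Add(Mul(Rational(1, 9), Pow(142140887, Rational(1, 2))), 1591296) = Add(1591296, Mul(Rational(1, 9), Pow(142140887, Rational(1, 2))))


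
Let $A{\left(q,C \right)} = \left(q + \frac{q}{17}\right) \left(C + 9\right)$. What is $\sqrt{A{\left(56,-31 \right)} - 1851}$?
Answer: $\frac{i \sqrt{911931}}{17} \approx 56.174 i$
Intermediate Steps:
$A{\left(q,C \right)} = \frac{18 q \left(9 + C\right)}{17}$ ($A{\left(q,C \right)} = \left(q + q \frac{1}{17}\right) \left(9 + C\right) = \left(q + \frac{q}{17}\right) \left(9 + C\right) = \frac{18 q}{17} \left(9 + C\right) = \frac{18 q \left(9 + C\right)}{17}$)
$\sqrt{A{\left(56,-31 \right)} - 1851} = \sqrt{\frac{18}{17} \cdot 56 \left(9 - 31\right) - 1851} = \sqrt{\frac{18}{17} \cdot 56 \left(-22\right) - 1851} = \sqrt{- \frac{22176}{17} - 1851} = \sqrt{- \frac{53643}{17}} = \frac{i \sqrt{911931}}{17}$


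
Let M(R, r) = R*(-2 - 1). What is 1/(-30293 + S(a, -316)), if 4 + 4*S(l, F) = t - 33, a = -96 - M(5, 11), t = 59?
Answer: -2/60575 ≈ -3.3017e-5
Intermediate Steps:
M(R, r) = -3*R (M(R, r) = R*(-3) = -3*R)
a = -81 (a = -96 - (-3)*5 = -96 - 1*(-15) = -96 + 15 = -81)
S(l, F) = 11/2 (S(l, F) = -1 + (59 - 33)/4 = -1 + (¼)*26 = -1 + 13/2 = 11/2)
1/(-30293 + S(a, -316)) = 1/(-30293 + 11/2) = 1/(-60575/2) = -2/60575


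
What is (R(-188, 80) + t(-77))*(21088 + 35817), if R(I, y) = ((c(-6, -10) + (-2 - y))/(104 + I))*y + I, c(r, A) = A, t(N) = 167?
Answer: 79610095/21 ≈ 3.7910e+6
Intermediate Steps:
R(I, y) = I + y*(-12 - y)/(104 + I) (R(I, y) = ((-10 + (-2 - y))/(104 + I))*y + I = ((-12 - y)/(104 + I))*y + I = y*(-12 - y)/(104 + I) + I = I + y*(-12 - y)/(104 + I))
(R(-188, 80) + t(-77))*(21088 + 35817) = (((-188)**2 - 1*80**2 - 12*80 + 104*(-188))/(104 - 188) + 167)*(21088 + 35817) = ((35344 - 1*6400 - 960 - 19552)/(-84) + 167)*56905 = (-(35344 - 6400 - 960 - 19552)/84 + 167)*56905 = (-1/84*8432 + 167)*56905 = (-2108/21 + 167)*56905 = (1399/21)*56905 = 79610095/21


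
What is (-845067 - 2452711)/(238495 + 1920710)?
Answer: -3297778/2159205 ≈ -1.5273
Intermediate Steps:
(-845067 - 2452711)/(238495 + 1920710) = -3297778/2159205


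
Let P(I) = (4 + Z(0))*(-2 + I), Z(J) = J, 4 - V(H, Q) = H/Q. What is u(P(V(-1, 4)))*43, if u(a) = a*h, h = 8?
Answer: 3096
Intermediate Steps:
V(H, Q) = 4 - H/Q
P(I) = -8 + 4*I (P(I) = (4 + 0)*(-2 + I) = 4*(-2 + I) = -8 + 4*I)
u(a) = 8*a (u(a) = a*8 = 8*a)
u(P(V(-1, 4)))*43 = (8*(-8 + 4*(4 - 1*(-1)/4)))*43 = (8*(-8 + 4*(4 - 1*(-1)*¼)))*43 = (8*(-8 + 4*(4 + ¼)))*43 = (8*(-8 + 4*(17/4)))*43 = (8*(-8 + 17))*43 = (8*9)*43 = 72*43 = 3096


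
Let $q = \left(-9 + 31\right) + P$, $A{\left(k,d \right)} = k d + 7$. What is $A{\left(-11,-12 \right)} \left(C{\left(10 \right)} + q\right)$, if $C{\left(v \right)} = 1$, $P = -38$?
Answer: $-2085$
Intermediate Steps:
$A{\left(k,d \right)} = 7 + d k$ ($A{\left(k,d \right)} = d k + 7 = 7 + d k$)
$q = -16$ ($q = \left(-9 + 31\right) - 38 = 22 - 38 = -16$)
$A{\left(-11,-12 \right)} \left(C{\left(10 \right)} + q\right) = \left(7 - -132\right) \left(1 - 16\right) = \left(7 + 132\right) \left(-15\right) = 139 \left(-15\right) = -2085$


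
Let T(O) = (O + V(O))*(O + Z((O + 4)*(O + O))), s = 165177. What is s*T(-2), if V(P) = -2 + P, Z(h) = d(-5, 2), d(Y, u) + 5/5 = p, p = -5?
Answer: 7928496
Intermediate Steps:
d(Y, u) = -6 (d(Y, u) = -1 - 5 = -6)
Z(h) = -6
T(O) = (-6 + O)*(-2 + 2*O) (T(O) = (O + (-2 + O))*(O - 6) = (-2 + 2*O)*(-6 + O) = (-6 + O)*(-2 + 2*O))
s*T(-2) = 165177*(12 - 14*(-2) + 2*(-2)²) = 165177*(12 + 28 + 2*4) = 165177*(12 + 28 + 8) = 165177*48 = 7928496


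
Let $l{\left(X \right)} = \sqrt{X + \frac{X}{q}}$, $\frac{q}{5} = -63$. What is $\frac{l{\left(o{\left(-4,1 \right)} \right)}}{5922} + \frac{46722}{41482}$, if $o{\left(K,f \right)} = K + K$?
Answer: $\frac{23361}{20741} + \frac{2 i \sqrt{5495}}{310905} \approx 1.1263 + 0.00047685 i$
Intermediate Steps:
$q = -315$ ($q = 5 \left(-63\right) = -315$)
$o{\left(K,f \right)} = 2 K$
$l{\left(X \right)} = \frac{\sqrt{10990} \sqrt{X}}{105}$ ($l{\left(X \right)} = \sqrt{X + \frac{X}{-315}} = \sqrt{X + X \left(- \frac{1}{315}\right)} = \sqrt{X - \frac{X}{315}} = \sqrt{\frac{314 X}{315}} = \frac{\sqrt{10990} \sqrt{X}}{105}$)
$\frac{l{\left(o{\left(-4,1 \right)} \right)}}{5922} + \frac{46722}{41482} = \frac{\frac{1}{105} \sqrt{10990} \sqrt{2 \left(-4\right)}}{5922} + \frac{46722}{41482} = \frac{\sqrt{10990} \sqrt{-8}}{105} \cdot \frac{1}{5922} + 46722 \cdot \frac{1}{41482} = \frac{\sqrt{10990} \cdot 2 i \sqrt{2}}{105} \cdot \frac{1}{5922} + \frac{23361}{20741} = \frac{4 i \sqrt{5495}}{105} \cdot \frac{1}{5922} + \frac{23361}{20741} = \frac{2 i \sqrt{5495}}{310905} + \frac{23361}{20741} = \frac{23361}{20741} + \frac{2 i \sqrt{5495}}{310905}$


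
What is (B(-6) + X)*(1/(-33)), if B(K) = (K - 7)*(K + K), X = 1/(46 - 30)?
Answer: -227/48 ≈ -4.7292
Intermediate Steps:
X = 1/16 ≈ 0.062500
B(K) = 2*K*(-7 + K) (B(K) = (-7 + K)*(2*K) = 2*K*(-7 + K))
(B(-6) + X)*(1/(-33)) = (2*(-6)*(-7 - 6) + 1/16)*(1/(-33)) = (2*(-6)*(-13) + 1/16)*(1*(-1/33)) = (156 + 1/16)*(-1/33) = (2497/16)*(-1/33) = -227/48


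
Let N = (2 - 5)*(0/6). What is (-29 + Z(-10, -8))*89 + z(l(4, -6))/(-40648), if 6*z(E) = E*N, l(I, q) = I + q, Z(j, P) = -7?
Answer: -3204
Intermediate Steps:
N = 0 (N = -0/6 = -3*0 = 0)
z(E) = 0 (z(E) = (E*0)/6 = (1/6)*0 = 0)
(-29 + Z(-10, -8))*89 + z(l(4, -6))/(-40648) = (-29 - 7)*89 + 0/(-40648) = -36*89 + 0*(-1/40648) = -3204 + 0 = -3204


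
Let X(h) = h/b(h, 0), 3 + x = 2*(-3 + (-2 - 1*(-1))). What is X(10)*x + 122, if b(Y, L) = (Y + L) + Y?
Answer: 233/2 ≈ 116.50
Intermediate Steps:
x = -11 (x = -3 + 2*(-3 + (-2 - 1*(-1))) = -3 + 2*(-3 + (-2 + 1)) = -3 + 2*(-3 - 1) = -3 + 2*(-4) = -3 - 8 = -11)
b(Y, L) = L + 2*Y (b(Y, L) = (L + Y) + Y = L + 2*Y)
X(h) = ½ (X(h) = h/(0 + 2*h) = h/((2*h)) = h*(1/(2*h)) = ½)
X(10)*x + 122 = (½)*(-11) + 122 = -11/2 + 122 = 233/2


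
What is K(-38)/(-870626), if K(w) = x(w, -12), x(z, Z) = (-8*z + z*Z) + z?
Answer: -361/435313 ≈ -0.00082929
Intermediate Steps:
x(z, Z) = -7*z + Z*z (x(z, Z) = (-8*z + Z*z) + z = -7*z + Z*z)
K(w) = -19*w (K(w) = w*(-7 - 12) = w*(-19) = -19*w)
K(-38)/(-870626) = -19*(-38)/(-870626) = 722*(-1/870626) = -361/435313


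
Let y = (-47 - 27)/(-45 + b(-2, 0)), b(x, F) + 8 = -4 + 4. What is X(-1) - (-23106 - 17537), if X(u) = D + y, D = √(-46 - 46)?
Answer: 2154153/53 + 2*I*√23 ≈ 40644.0 + 9.5917*I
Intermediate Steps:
b(x, F) = -8 (b(x, F) = -8 + (-4 + 4) = -8 + 0 = -8)
y = 74/53 (y = (-47 - 27)/(-45 - 8) = -74/(-53) = -74*(-1/53) = 74/53 ≈ 1.3962)
D = 2*I*√23 (D = √(-92) = 2*I*√23 ≈ 9.5917*I)
X(u) = 74/53 + 2*I*√23 (X(u) = 2*I*√23 + 74/53 = 74/53 + 2*I*√23)
X(-1) - (-23106 - 17537) = (74/53 + 2*I*√23) - (-23106 - 17537) = (74/53 + 2*I*√23) - 1*(-40643) = (74/53 + 2*I*√23) + 40643 = 2154153/53 + 2*I*√23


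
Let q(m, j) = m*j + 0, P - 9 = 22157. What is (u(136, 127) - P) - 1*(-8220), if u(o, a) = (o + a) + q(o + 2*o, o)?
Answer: 41805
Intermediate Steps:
P = 22166 (P = 9 + 22157 = 22166)
q(m, j) = j*m (q(m, j) = j*m + 0 = j*m)
u(o, a) = a + o + 3*o**2 (u(o, a) = (o + a) + o*(o + 2*o) = (a + o) + o*(3*o) = (a + o) + 3*o**2 = a + o + 3*o**2)
(u(136, 127) - P) - 1*(-8220) = ((127 + 136 + 3*136**2) - 1*22166) - 1*(-8220) = ((127 + 136 + 3*18496) - 22166) + 8220 = ((127 + 136 + 55488) - 22166) + 8220 = (55751 - 22166) + 8220 = 33585 + 8220 = 41805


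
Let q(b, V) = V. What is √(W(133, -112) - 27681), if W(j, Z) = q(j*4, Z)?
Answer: I*√27793 ≈ 166.71*I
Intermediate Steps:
W(j, Z) = Z
√(W(133, -112) - 27681) = √(-112 - 27681) = √(-27793) = I*√27793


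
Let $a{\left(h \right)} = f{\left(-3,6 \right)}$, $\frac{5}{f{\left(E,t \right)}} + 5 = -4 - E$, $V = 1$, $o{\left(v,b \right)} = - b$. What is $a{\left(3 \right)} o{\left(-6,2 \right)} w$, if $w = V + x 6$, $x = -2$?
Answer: $- \frac{55}{3} \approx -18.333$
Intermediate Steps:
$f{\left(E,t \right)} = \frac{5}{-9 - E}$ ($f{\left(E,t \right)} = \frac{5}{-5 - \left(4 + E\right)} = \frac{5}{-9 - E}$)
$a{\left(h \right)} = - \frac{5}{6}$ ($a{\left(h \right)} = - \frac{5}{9 - 3} = - \frac{5}{6}$)
$w = -11$ ($w = 1 - 12 = -11$)
$a{\left(3 \right)} o{\left(-6,2 \right)} w = - \frac{5 \left(\left(-1\right) 2\right)}{6} \left(-11\right) = \left(- \frac{5}{6}\right) \left(-2\right) \left(-11\right) = \frac{5}{3} \left(-11\right) = - \frac{55}{3}$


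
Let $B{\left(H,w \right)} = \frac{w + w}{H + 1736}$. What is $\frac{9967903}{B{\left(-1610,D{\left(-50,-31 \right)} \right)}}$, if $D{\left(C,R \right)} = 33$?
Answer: $19029633$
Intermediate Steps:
$B{\left(H,w \right)} = \frac{2 w}{1736 + H}$
$\frac{9967903}{B{\left(-1610,D{\left(-50,-31 \right)} \right)}} = \frac{9967903}{2 \cdot 33 \frac{1}{1736 - 1610}} = \frac{9967903}{2 \cdot 33 \cdot \frac{1}{126}} = \frac{9967903}{\frac{11}{21}} = 9967903 \cdot \frac{21}{11} = 19029633$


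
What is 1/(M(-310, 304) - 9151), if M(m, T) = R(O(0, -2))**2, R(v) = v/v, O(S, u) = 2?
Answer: -1/9150 ≈ -0.00010929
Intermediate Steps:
R(v) = 1
M(m, T) = 1 (M(m, T) = 1**2 = 1)
1/(M(-310, 304) - 9151) = 1/(1 - 9151) = 1/(-9150) = -1/9150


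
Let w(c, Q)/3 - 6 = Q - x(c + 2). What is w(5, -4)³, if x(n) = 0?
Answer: 216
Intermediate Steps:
w(c, Q) = 18 + 3*Q (w(c, Q) = 18 + 3*(Q - 1*0) = 18 + 3*(Q + 0) = 18 + 3*Q)
w(5, -4)³ = (18 + 3*(-4))³ = (18 - 12)³ = 6³ = 216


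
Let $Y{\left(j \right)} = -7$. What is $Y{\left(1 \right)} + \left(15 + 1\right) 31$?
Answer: $489$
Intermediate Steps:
$Y{\left(1 \right)} + \left(15 + 1\right) 31 = -7 + \left(15 + 1\right) 31 = -7 + 16 \cdot 31 = -7 + 496 = 489$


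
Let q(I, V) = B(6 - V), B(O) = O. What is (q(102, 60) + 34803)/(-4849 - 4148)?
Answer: -11583/2999 ≈ -3.8623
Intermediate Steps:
q(I, V) = 6 - V
(q(102, 60) + 34803)/(-4849 - 4148) = ((6 - 1*60) + 34803)/(-4849 - 4148) = ((6 - 60) + 34803)/(-8997) = (-54 + 34803)*(-1/8997) = 34749*(-1/8997) = -11583/2999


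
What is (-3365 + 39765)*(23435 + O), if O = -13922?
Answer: 346273200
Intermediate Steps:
(-3365 + 39765)*(23435 + O) = (-3365 + 39765)*(23435 - 13922) = 36400*9513 = 346273200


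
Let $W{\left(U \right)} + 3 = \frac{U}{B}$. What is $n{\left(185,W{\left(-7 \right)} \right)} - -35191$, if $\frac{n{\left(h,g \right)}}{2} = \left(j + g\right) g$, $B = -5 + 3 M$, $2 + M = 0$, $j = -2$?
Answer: $\frac{4260607}{121} \approx 35212.0$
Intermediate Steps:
$M = -2$ ($M = -2 + 0 = -2$)
$B = -11$ ($B = -5 + 3 \left(-2\right) = -5 - 6 = -11$)
$W{\left(U \right)} = -3 - \frac{U}{11}$ ($W{\left(U \right)} = -3 + \frac{U}{-11} = -3 + U \left(- \frac{1}{11}\right) = -3 - \frac{U}{11}$)
$n{\left(h,g \right)} = 2 g \left(-2 + g\right)$ ($n{\left(h,g \right)} = 2 \left(-2 + g\right) g = 2 g \left(-2 + g\right)$)
$n{\left(185,W{\left(-7 \right)} \right)} - -35191 = 2 \left(-3 - - \frac{7}{11}\right) \left(-2 - \frac{26}{11}\right) - -35191 = 2 \left(-3 + \frac{7}{11}\right) \left(-2 + \left(-3 + \frac{7}{11}\right)\right) + 35191 = 2 \left(- \frac{26}{11}\right) \left(-2 - \frac{26}{11}\right) + 35191 = 2 \left(- \frac{26}{11}\right) \left(- \frac{48}{11}\right) + 35191 = \frac{2496}{121} + 35191 = \frac{4260607}{121}$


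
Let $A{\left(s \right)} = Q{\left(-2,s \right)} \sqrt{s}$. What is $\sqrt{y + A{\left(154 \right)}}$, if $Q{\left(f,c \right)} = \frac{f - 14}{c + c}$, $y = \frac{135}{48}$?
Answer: $\frac{\sqrt{266805 - 4928 \sqrt{154}}}{308} \approx 1.4724$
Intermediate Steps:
$y = \frac{45}{16}$ ($y = 135 \cdot \frac{1}{48} = \frac{45}{16} \approx 2.8125$)
$Q{\left(f,c \right)} = \frac{-14 + f}{2 c}$
$A{\left(s \right)} = - \frac{8}{\sqrt{s}}$ ($A{\left(s \right)} = \frac{-14 - 2}{2 s} \sqrt{s} = \frac{1}{2} \frac{1}{s} \left(-16\right) \sqrt{s} = - \frac{8}{s} \sqrt{s} = - \frac{8}{\sqrt{s}}$)
$\sqrt{y + A{\left(154 \right)}} = \sqrt{\frac{45}{16} - \frac{8}{\sqrt{154}}} = \sqrt{\frac{45}{16} - 8 \frac{\sqrt{154}}{154}} = \sqrt{\frac{45}{16} - \frac{4 \sqrt{154}}{77}}$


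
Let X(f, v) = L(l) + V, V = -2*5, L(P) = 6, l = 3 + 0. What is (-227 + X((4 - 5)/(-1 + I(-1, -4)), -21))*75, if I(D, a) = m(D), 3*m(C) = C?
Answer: -17325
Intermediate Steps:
m(C) = C/3
l = 3
I(D, a) = D/3
V = -10
X(f, v) = -4 (X(f, v) = 6 - 10 = -4)
(-227 + X((4 - 5)/(-1 + I(-1, -4)), -21))*75 = (-227 - 4)*75 = -231*75 = -17325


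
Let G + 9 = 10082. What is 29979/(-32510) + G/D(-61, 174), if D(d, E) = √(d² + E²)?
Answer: -29979/32510 + 10073*√33997/33997 ≈ 53.709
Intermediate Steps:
D(d, E) = √(E² + d²)
G = 10073 (G = -9 + 10082 = 10073)
29979/(-32510) + G/D(-61, 174) = 29979/(-32510) + 10073/(√(174² + (-61)²)) = 29979*(-1/32510) + 10073/(√(30276 + 3721)) = -29979/32510 + 10073/(√33997) = -29979/32510 + 10073*(√33997/33997) = -29979/32510 + 10073*√33997/33997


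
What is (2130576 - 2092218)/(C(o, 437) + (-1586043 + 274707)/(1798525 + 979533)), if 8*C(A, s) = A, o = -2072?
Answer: -53280374382/360414179 ≈ -147.83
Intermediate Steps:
C(A, s) = A/8
(2130576 - 2092218)/(C(o, 437) + (-1586043 + 274707)/(1798525 + 979533)) = (2130576 - 2092218)/((⅛)*(-2072) + (-1586043 + 274707)/(1798525 + 979533)) = 38358/(-259 - 1311336/2778058) = 38358/(-259 - 1311336*1/2778058) = 38358/(-259 - 655668/1389029) = 38358/(-360414179/1389029) = 38358*(-1389029/360414179) = -53280374382/360414179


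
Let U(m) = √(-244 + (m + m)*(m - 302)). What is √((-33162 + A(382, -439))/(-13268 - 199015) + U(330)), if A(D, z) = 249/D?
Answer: √(12682039508510 + 162368633469512*√4559)/9010234 ≈ 11.627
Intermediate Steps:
U(m) = √(-244 + 2*m*(-302 + m)) (U(m) = √(-244 + (2*m)*(-302 + m)) = √(-244 + 2*m*(-302 + m)))
√((-33162 + A(382, -439))/(-13268 - 199015) + U(330)) = √((-33162 + 249/382)/(-13268 - 199015) + √(-244 - 604*330 + 2*330²)) = √((-33162 + 249*(1/382))/(-212283) + √(-244 - 199320 + 2*108900)) = √((-33162 + 249/382)*(-1/212283) + √(-244 - 199320 + 217800)) = √(-12667635/382*(-1/212283) + √18236) = √(1407515/9010234 + 2*√4559)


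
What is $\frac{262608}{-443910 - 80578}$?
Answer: $- \frac{32826}{65561} \approx -0.50069$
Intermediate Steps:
$\frac{262608}{-443910 - 80578} = \frac{262608}{-524488} = 262608 \left(- \frac{1}{524488}\right) = - \frac{32826}{65561}$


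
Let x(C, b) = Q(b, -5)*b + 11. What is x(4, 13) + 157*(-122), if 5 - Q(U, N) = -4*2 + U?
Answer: -19143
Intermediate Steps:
Q(U, N) = 13 - U (Q(U, N) = 5 - (-4*2 + U) = 5 - (-8 + U) = 5 + (8 - U) = 13 - U)
x(C, b) = 11 + b*(13 - b) (x(C, b) = (13 - b)*b + 11 = b*(13 - b) + 11 = 11 + b*(13 - b))
x(4, 13) + 157*(-122) = (11 - 1*13*(-13 + 13)) + 157*(-122) = (11 - 1*13*0) - 19154 = (11 + 0) - 19154 = 11 - 19154 = -19143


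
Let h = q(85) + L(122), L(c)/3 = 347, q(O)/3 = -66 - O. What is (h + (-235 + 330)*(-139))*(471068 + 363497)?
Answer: -10529706605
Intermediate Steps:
q(O) = -198 - 3*O (q(O) = 3*(-66 - O) = -198 - 3*O)
L(c) = 1041 (L(c) = 3*347 = 1041)
h = 588 (h = (-198 - 3*85) + 1041 = (-198 - 255) + 1041 = -453 + 1041 = 588)
(h + (-235 + 330)*(-139))*(471068 + 363497) = (588 + (-235 + 330)*(-139))*(471068 + 363497) = (588 + 95*(-139))*834565 = (588 - 13205)*834565 = -12617*834565 = -10529706605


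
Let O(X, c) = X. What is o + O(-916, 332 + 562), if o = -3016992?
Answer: -3017908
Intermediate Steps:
o + O(-916, 332 + 562) = -3016992 - 916 = -3017908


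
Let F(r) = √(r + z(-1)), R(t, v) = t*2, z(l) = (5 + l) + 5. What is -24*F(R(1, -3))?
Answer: -24*√11 ≈ -79.599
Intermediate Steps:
z(l) = 10 + l
R(t, v) = 2*t
F(r) = √(9 + r) (F(r) = √(r + (10 - 1)) = √(r + 9) = √(9 + r))
-24*F(R(1, -3)) = -24*√(9 + 2*1) = -24*√(9 + 2) = -24*√11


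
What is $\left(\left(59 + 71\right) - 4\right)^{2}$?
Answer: $15876$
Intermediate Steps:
$\left(\left(59 + 71\right) - 4\right)^{2} = \left(130 + \left(-42 + 38\right)\right)^{2} = \left(130 - 4\right)^{2} = 126^{2} = 15876$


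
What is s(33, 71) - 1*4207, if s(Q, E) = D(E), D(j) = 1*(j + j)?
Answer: -4065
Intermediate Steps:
D(j) = 2*j (D(j) = 1*(2*j) = 2*j)
s(Q, E) = 2*E
s(33, 71) - 1*4207 = 2*71 - 1*4207 = 142 - 4207 = -4065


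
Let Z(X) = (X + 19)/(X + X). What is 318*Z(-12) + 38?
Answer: -219/4 ≈ -54.750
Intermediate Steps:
Z(X) = (19 + X)/(2*X) (Z(X) = (19 + X)/((2*X)) = (19 + X)*(1/(2*X)) = (19 + X)/(2*X))
318*Z(-12) + 38 = 318*((1/2)*(19 - 12)/(-12)) + 38 = 318*((1/2)*(-1/12)*7) + 38 = 318*(-7/24) + 38 = -371/4 + 38 = -219/4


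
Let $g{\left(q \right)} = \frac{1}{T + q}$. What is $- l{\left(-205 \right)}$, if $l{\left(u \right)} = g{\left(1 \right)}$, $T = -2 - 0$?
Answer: $1$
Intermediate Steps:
$T = -2$ ($T = -2 + 0 = -2$)
$g{\left(q \right)} = \frac{1}{-2 + q}$
$l{\left(u \right)} = -1$ ($l{\left(u \right)} = \frac{1}{-2 + 1} = \frac{1}{-1} = -1$)
$- l{\left(-205 \right)} = \left(-1\right) \left(-1\right) = 1$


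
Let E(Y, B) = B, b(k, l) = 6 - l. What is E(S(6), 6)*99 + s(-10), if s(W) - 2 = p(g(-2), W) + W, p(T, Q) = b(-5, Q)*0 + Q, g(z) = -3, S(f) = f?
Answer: 576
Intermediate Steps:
p(T, Q) = Q (p(T, Q) = (6 - Q)*0 + Q = 0 + Q = Q)
s(W) = 2 + 2*W (s(W) = 2 + (W + W) = 2 + 2*W)
E(S(6), 6)*99 + s(-10) = 6*99 + (2 + 2*(-10)) = 594 + (2 - 20) = 594 - 18 = 576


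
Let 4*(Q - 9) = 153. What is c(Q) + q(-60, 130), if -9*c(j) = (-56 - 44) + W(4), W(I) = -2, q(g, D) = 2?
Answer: 40/3 ≈ 13.333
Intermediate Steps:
Q = 189/4 (Q = 9 + (1/4)*153 = 9 + 153/4 = 189/4 ≈ 47.250)
c(j) = 34/3 (c(j) = -((-56 - 44) - 2)/9 = -(-100 - 2)/9 = -1/9*(-102) = 34/3)
c(Q) + q(-60, 130) = 34/3 + 2 = 40/3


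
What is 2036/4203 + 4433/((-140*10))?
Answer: -15781499/5884200 ≈ -2.6820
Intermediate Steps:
2036/4203 + 4433/((-140*10)) = 2036*(1/4203) + 4433/(-1400) = 2036/4203 + 4433*(-1/1400) = 2036/4203 - 4433/1400 = -15781499/5884200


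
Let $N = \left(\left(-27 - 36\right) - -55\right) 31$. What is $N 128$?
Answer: $-31744$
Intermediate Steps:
$N = -248$ ($N = \left(\left(-27 - 36\right) + 55\right) 31 = \left(-63 + 55\right) 31 = \left(-8\right) 31 = -248$)
$N 128 = \left(-248\right) 128 = -31744$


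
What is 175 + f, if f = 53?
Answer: 228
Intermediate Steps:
175 + f = 175 + 53 = 228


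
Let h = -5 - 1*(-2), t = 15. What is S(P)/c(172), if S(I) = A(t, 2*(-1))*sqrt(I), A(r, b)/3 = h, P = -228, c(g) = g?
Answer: -9*I*sqrt(57)/86 ≈ -0.7901*I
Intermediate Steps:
h = -3 (h = -5 + 2 = -3)
A(r, b) = -9 (A(r, b) = 3*(-3) = -9)
S(I) = -9*sqrt(I)
S(P)/c(172) = -18*I*sqrt(57)/172 = -18*I*sqrt(57)*(1/172) = -9*I*sqrt(57)/86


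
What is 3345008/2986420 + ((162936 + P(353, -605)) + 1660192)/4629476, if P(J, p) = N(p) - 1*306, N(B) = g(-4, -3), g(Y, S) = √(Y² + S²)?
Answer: 5232340316287/3456389928980 ≈ 1.5138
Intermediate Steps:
g(Y, S) = √(S² + Y²)
N(B) = 5 (N(B) = √((-3)² + (-4)²) = √(9 + 16) = √25 = 5)
P(J, p) = -301 (P(J, p) = 5 - 1*306 = 5 - 306 = -301)
3345008/2986420 + ((162936 + P(353, -605)) + 1660192)/4629476 = 3345008/2986420 + ((162936 - 301) + 1660192)/4629476 = 3345008*(1/2986420) + (162635 + 1660192)*(1/4629476) = 836252/746605 + 1822827*(1/4629476) = 836252/746605 + 1822827/4629476 = 5232340316287/3456389928980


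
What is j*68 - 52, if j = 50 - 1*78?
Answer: -1956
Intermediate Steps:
j = -28 (j = 50 - 78 = -28)
j*68 - 52 = -28*68 - 52 = -1904 - 52 = -1956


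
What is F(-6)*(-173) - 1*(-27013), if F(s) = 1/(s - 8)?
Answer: 378355/14 ≈ 27025.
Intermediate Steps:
F(s) = 1/(-8 + s)
F(-6)*(-173) - 1*(-27013) = -173/(-8 - 6) - 1*(-27013) = -173/(-14) + 27013 = -1/14*(-173) + 27013 = 173/14 + 27013 = 378355/14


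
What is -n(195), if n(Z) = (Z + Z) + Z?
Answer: -585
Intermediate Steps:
n(Z) = 3*Z (n(Z) = 2*Z + Z = 3*Z)
-n(195) = -3*195 = -1*585 = -585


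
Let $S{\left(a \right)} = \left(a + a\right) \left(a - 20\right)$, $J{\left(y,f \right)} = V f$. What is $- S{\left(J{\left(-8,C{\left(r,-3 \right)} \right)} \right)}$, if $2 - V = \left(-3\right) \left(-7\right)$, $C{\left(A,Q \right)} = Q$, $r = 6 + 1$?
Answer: $-4218$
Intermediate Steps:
$r = 7$
$V = -19$ ($V = 2 - \left(-3\right) \left(-7\right) = 2 - 21 = -19$)
$J{\left(y,f \right)} = - 19 f$
$S{\left(a \right)} = 2 a \left(-20 + a\right)$
$- S{\left(J{\left(-8,C{\left(r,-3 \right)} \right)} \right)} = - 2 \left(\left(-19\right) \left(-3\right)\right) \left(-20 - -57\right) = - 2 \cdot 57 \left(-20 + 57\right) = - 2 \cdot 57 \cdot 37 = \left(-1\right) 4218 = -4218$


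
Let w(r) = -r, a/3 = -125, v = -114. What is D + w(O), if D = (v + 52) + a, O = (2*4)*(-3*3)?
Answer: -365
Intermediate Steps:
a = -375 (a = 3*(-125) = -375)
O = -72 (O = 8*(-9) = -72)
D = -437 (D = (-114 + 52) - 375 = -62 - 375 = -437)
D + w(O) = -437 - 1*(-72) = -437 + 72 = -365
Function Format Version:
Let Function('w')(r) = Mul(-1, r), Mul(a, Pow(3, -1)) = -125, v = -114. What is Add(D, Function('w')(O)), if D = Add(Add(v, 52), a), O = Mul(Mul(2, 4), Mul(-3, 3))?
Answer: -365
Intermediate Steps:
a = -375 (a = Mul(3, -125) = -375)
O = -72 (O = Mul(8, -9) = -72)
D = -437 (D = Add(Add(-114, 52), -375) = Add(-62, -375) = -437)
Add(D, Function('w')(O)) = Add(-437, Mul(-1, -72)) = Add(-437, 72) = -365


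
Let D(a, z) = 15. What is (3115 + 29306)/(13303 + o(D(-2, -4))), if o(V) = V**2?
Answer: 32421/13528 ≈ 2.3966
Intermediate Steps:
(3115 + 29306)/(13303 + o(D(-2, -4))) = (3115 + 29306)/(13303 + 15**2) = 32421/(13303 + 225) = 32421/13528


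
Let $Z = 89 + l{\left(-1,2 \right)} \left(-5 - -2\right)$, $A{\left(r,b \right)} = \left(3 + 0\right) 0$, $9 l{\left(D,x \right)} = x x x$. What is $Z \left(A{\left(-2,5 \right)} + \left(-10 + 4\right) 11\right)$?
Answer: $-5698$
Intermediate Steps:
$l{\left(D,x \right)} = \frac{x^{3}}{9}$ ($l{\left(D,x \right)} = \frac{x x x}{9} = \frac{x^{2} x}{9} = \frac{x^{3}}{9}$)
$A{\left(r,b \right)} = 0$ ($A{\left(r,b \right)} = 3 \cdot 0 = 0$)
$Z = \frac{259}{3}$ ($Z = 89 + \frac{2^{3}}{9} \left(-5 - -2\right) = 89 + \frac{1}{9} \cdot 8 \left(-5 + 2\right) = 89 + \frac{8}{9} \left(-3\right) = 89 - \frac{8}{3} = \frac{259}{3} \approx 86.333$)
$Z \left(A{\left(-2,5 \right)} + \left(-10 + 4\right) 11\right) = \frac{259 \left(0 + \left(-10 + 4\right) 11\right)}{3} = \frac{259 \left(0 - 66\right)}{3} = \frac{259}{3} \left(-66\right) = -5698$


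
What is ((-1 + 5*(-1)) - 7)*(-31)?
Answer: 403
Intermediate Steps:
((-1 + 5*(-1)) - 7)*(-31) = ((-1 - 5) - 7)*(-31) = (-6 - 7)*(-31) = -13*(-31) = 403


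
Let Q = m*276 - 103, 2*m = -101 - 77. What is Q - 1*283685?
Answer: -308352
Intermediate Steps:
m = -89 (m = (-101 - 77)/2 = (½)*(-178) = -89)
Q = -24667 (Q = -89*276 - 103 = -24564 - 103 = -24667)
Q - 1*283685 = -24667 - 1*283685 = -24667 - 283685 = -308352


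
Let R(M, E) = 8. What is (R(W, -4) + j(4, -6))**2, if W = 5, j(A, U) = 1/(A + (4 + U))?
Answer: 289/4 ≈ 72.250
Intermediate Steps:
j(A, U) = 1/(4 + A + U)
(R(W, -4) + j(4, -6))**2 = (8 + 1/(4 + 4 - 6))**2 = (8 + 1/2)**2 = (17/2)**2 = 289/4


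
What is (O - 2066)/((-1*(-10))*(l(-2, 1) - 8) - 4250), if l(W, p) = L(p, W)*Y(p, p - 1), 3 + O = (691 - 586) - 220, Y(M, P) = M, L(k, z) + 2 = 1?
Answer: 78/155 ≈ 0.50323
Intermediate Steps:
L(k, z) = -1 (L(k, z) = -2 + 1 = -1)
O = -118 (O = -3 + ((691 - 586) - 220) = -3 + (105 - 220) = -3 - 115 = -118)
l(W, p) = -p
(O - 2066)/((-1*(-10))*(l(-2, 1) - 8) - 4250) = (-118 - 2066)/((-1*(-10))*(-1*1 - 8) - 4250) = -2184/(10*(-1 - 8) - 4250) = -2184/(10*(-9) - 4250) = -2184/(-90 - 4250) = -2184/(-4340) = -2184*(-1/4340) = 78/155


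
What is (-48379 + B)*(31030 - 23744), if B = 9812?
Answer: -280999162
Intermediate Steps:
(-48379 + B)*(31030 - 23744) = (-48379 + 9812)*(31030 - 23744) = -38567*7286 = -280999162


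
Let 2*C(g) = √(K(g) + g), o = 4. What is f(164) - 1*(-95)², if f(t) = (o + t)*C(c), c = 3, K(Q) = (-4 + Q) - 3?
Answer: -9025 + 84*I ≈ -9025.0 + 84.0*I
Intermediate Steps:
K(Q) = -7 + Q
C(g) = √(-7 + 2*g)/2 (C(g) = √((-7 + g) + g)/2 = √(-7 + 2*g)/2)
f(t) = I*(4 + t)/2 (f(t) = (4 + t)*(√(-7 + 2*3)/2) = (4 + t)*(√(-7 + 6)/2) = (4 + t)*(√(-1)/2) = (4 + t)*(I/2) = I*(4 + t)/2)
f(164) - 1*(-95)² = I*(4 + 164)/2 - 1*(-95)² = (½)*I*168 - 1*9025 = 84*I - 9025 = -9025 + 84*I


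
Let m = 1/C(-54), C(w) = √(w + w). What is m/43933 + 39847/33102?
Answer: 39847/33102 - I*√3/790794 ≈ 1.2038 - 2.1903e-6*I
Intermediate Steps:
C(w) = √2*√w (C(w) = √(2*w) = √2*√w)
m = -I*√3/18 (m = 1/(√2*√(-54)) = 1/(√2*(3*I*√6)) = 1/(6*I*√3) = -I*√3/18 ≈ -0.096225*I)
m/43933 + 39847/33102 = -I*√3/18/43933 + 39847/33102 = -I*√3/18*(1/43933) + 39847*(1/33102) = -I*√3/790794 + 39847/33102 = 39847/33102 - I*√3/790794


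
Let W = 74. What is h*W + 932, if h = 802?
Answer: 60280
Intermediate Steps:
h*W + 932 = 802*74 + 932 = 59348 + 932 = 60280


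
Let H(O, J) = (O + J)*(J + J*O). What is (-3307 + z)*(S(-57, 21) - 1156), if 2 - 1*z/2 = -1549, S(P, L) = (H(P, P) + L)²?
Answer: -27141834469265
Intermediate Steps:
H(O, J) = (J + O)*(J + J*O)
S(P, L) = (L + P*(2*P + 2*P²))² (S(P, L) = (P*(P + P + P² + P*P) + L)² = (P*(P + P + P² + P²) + L)² = (P*(2*P + 2*P²) + L)² = (L + P*(2*P + 2*P²))²)
z = 3102 (z = 4 - 2*(-1549) = 4 + 3098 = 3102)
(-3307 + z)*(S(-57, 21) - 1156) = (-3307 + 3102)*((21 + 2*(-57)²*(1 - 57))² - 1156) = -205*((21 + 2*3249*(-56))² - 1156) = -205*((21 - 363888)² - 1156) = -205*((-363867)² - 1156) = -205*(132399193689 - 1156) = -205*132399192533 = -27141834469265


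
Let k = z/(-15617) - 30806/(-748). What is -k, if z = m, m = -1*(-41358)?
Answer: -225080759/5840758 ≈ -38.536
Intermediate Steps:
m = 41358
z = 41358
k = 225080759/5840758 (k = 41358/(-15617) - 30806/(-748) = 41358*(-1/15617) - 30806*(-1/748) = -41358/15617 + 15403/374 = 225080759/5840758 ≈ 38.536)
-k = -1*225080759/5840758 = -225080759/5840758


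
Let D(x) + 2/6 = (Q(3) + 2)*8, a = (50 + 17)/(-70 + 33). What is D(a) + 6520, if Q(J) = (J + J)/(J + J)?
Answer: 19631/3 ≈ 6543.7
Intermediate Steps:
a = -67/37 (a = 67/(-37) = 67*(-1/37) = -67/37 ≈ -1.8108)
Q(J) = 1 (Q(J) = (2*J)/((2*J)) = (2*J)*(1/(2*J)) = 1)
D(x) = 71/3 (D(x) = -⅓ + (1 + 2)*8 = -⅓ + 3*8 = -⅓ + 24 = 71/3)
D(a) + 6520 = 71/3 + 6520 = 19631/3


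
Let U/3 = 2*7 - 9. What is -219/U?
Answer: -73/5 ≈ -14.600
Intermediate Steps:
U = 15 (U = 3*(2*7 - 9) = 3*(14 - 9) = 3*5 = 15)
-219/U = -219/15 = -219*1/15 = -73/5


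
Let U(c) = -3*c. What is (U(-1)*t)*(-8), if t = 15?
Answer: -360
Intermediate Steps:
(U(-1)*t)*(-8) = (-3*(-1)*15)*(-8) = (3*15)*(-8) = 45*(-8) = -360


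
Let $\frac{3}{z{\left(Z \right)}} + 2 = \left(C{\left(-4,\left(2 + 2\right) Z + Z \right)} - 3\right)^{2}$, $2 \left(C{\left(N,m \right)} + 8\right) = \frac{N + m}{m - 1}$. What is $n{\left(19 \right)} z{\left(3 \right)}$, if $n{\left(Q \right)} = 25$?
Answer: $\frac{58800}{86641} \approx 0.67866$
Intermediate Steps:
$C{\left(N,m \right)} = -8 + \frac{N + m}{2 \left(-1 + m\right)}$ ($C{\left(N,m \right)} = -8 + \frac{\left(N + m\right) \frac{1}{m - 1}}{2} = -8 + \frac{\left(N + m\right) \frac{1}{-1 + m}}{2} = -8 + \frac{\frac{1}{-1 + m} \left(N + m\right)}{2} = -8 + \frac{N + m}{2 \left(-1 + m\right)}$)
$z{\left(Z \right)} = \frac{3}{-2 + \left(-3 + \frac{12 - 75 Z}{2 \left(-1 + 5 Z\right)}\right)^{2}}$ ($z{\left(Z \right)} = \frac{3}{-2 + \left(\frac{16 - 4 - 15 \left(\left(2 + 2\right) Z + Z\right)}{2 \left(-1 + \left(\left(2 + 2\right) Z + Z\right)\right)} - 3\right)^{2}} = \frac{3}{-2 + \left(\frac{16 - 4 - 15 \left(4 Z + Z\right)}{2 \left(-1 + \left(4 Z + Z\right)\right)} - 3\right)^{2}} = \frac{3}{-2 + \left(\frac{16 - 4 - 15 \cdot 5 Z}{2 \left(-1 + 5 Z\right)} - 3\right)^{2}} = \frac{3}{-2 + \left(\frac{16 - 4 - 75 Z}{2 \left(-1 + 5 Z\right)} - 3\right)^{2}} = \frac{3}{-2 + \left(\frac{12 - 75 Z}{2 \left(-1 + 5 Z\right)} - 3\right)^{2}} = \frac{3}{-2 + \left(-3 + \frac{12 - 75 Z}{2 \left(-1 + 5 Z\right)}\right)^{2}}$)
$n{\left(19 \right)} z{\left(3 \right)} = 25 \frac{12 \left(1 - 30 + 25 \cdot 3^{2}\right)}{316 - 11100 + 10825 \cdot 3^{2}} = 25 \frac{12 \left(1 - 30 + 25 \cdot 9\right)}{316 - 11100 + 10825 \cdot 9} = 25 \frac{12 \left(1 - 30 + 225\right)}{316 - 11100 + 97425} = 25 \cdot 12 \cdot \frac{1}{86641} \cdot 196 = 25 \cdot \frac{2352}{86641} = \frac{58800}{86641}$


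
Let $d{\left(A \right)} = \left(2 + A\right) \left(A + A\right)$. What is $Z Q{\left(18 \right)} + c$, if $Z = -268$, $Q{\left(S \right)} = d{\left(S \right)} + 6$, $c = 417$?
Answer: $-194151$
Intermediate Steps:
$d{\left(A \right)} = 2 A \left(2 + A\right)$ ($d{\left(A \right)} = \left(2 + A\right) 2 A = 2 A \left(2 + A\right)$)
$Q{\left(S \right)} = 6 + 2 S \left(2 + S\right)$ ($Q{\left(S \right)} = 2 S \left(2 + S\right) + 6 = 6 + 2 S \left(2 + S\right)$)
$Z Q{\left(18 \right)} + c = - 268 \left(6 + 2 \cdot 18 \left(2 + 18\right)\right) + 417 = - 268 \left(6 + 2 \cdot 18 \cdot 20\right) + 417 = - 268 \left(6 + 720\right) + 417 = \left(-268\right) 726 + 417 = -194568 + 417 = -194151$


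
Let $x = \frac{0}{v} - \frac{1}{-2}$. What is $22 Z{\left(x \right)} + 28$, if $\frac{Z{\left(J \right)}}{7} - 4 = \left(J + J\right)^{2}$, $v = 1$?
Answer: $798$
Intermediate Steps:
$x = \frac{1}{2}$ ($x = \frac{0}{1} - \frac{1}{-2} = 0 \cdot 1 - - \frac{1}{2} = 0 + \frac{1}{2} = \frac{1}{2} \approx 0.5$)
$Z{\left(J \right)} = 28 + 28 J^{2}$ ($Z{\left(J \right)} = 28 + 7 \left(J + J\right)^{2} = 28 + 7 \left(2 J\right)^{2} = 28 + 7 \cdot 4 J^{2} = 28 + 28 J^{2}$)
$22 Z{\left(x \right)} + 28 = 22 \left(28 + \frac{28}{4}\right) + 28 = 22 \left(28 + 28 \cdot \frac{1}{4}\right) + 28 = 22 \left(28 + 7\right) + 28 = 22 \cdot 35 + 28 = 770 + 28 = 798$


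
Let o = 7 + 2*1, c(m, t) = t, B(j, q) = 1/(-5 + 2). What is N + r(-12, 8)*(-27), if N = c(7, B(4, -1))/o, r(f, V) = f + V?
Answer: 2915/27 ≈ 107.96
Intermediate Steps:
B(j, q) = -⅓ (B(j, q) = 1/(-3) = -⅓)
r(f, V) = V + f
o = 9 (o = 7 + 2 = 9)
N = -1/27 (N = -⅓/9 = -⅓*⅑ = -1/27 ≈ -0.037037)
N + r(-12, 8)*(-27) = -1/27 + (8 - 12)*(-27) = -1/27 - 4*(-27) = -1/27 + 108 = 2915/27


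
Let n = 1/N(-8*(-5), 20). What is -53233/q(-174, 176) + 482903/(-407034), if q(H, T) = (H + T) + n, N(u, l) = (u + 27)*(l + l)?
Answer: -19357288837981/727369758 ≈ -26613.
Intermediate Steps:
N(u, l) = 2*l*(27 + u) (N(u, l) = (27 + u)*(2*l) = 2*l*(27 + u))
n = 1/2680 (n = 1/(2*20*(27 - 8*(-5))) = 1/(2*20*(27 + 40)) = 1/(2*20*67) = 1/2680 ≈ 0.00037313)
q(H, T) = 1/2680 + H + T (q(H, T) = (H + T) + 1/2680 = 1/2680 + H + T)
-53233/q(-174, 176) + 482903/(-407034) = -53233/(1/2680 - 174 + 176) + 482903/(-407034) = -53233/5361/2680 + 482903*(-1/407034) = -53233*2680/5361 - 482903/407034 = -142664440/5361 - 482903/407034 = -19357288837981/727369758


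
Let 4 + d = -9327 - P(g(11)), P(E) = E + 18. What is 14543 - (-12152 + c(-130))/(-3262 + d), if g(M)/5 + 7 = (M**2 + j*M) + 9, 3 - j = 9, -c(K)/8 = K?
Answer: 23441927/1612 ≈ 14542.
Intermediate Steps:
c(K) = -8*K
j = -6 (j = 3 - 1*9 = 3 - 9 = -6)
g(M) = 10 - 30*M + 5*M**2 (g(M) = -35 + 5*((M**2 - 6*M) + 9) = -35 + 5*(9 + M**2 - 6*M) = -35 + (45 - 30*M + 5*M**2) = 10 - 30*M + 5*M**2)
P(E) = 18 + E
d = -9634 (d = -4 + (-9327 - (18 + (10 - 30*11 + 5*11**2))) = -4 + (-9327 - (18 + (10 - 330 + 5*121))) = -4 + (-9327 - (18 + (10 - 330 + 605))) = -4 + (-9327 - (18 + 285)) = -4 + (-9327 - 1*303) = -4 + (-9327 - 303) = -4 - 9630 = -9634)
14543 - (-12152 + c(-130))/(-3262 + d) = 14543 - (-12152 - 8*(-130))/(-3262 - 9634) = 14543 - (-12152 + 1040)/(-12896) = 14543 - (-11112)*(-1)/12896 = 14543 - 1*1389/1612 = 14543 - 1389/1612 = 23441927/1612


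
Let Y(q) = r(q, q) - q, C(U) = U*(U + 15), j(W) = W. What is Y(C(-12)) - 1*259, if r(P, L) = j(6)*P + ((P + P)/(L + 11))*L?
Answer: -13567/25 ≈ -542.68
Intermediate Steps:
C(U) = U*(15 + U)
r(P, L) = 6*P + 2*L*P/(11 + L) (r(P, L) = 6*P + ((P + P)/(L + 11))*L = 6*P + ((2*P)/(11 + L))*L = 6*P + (2*P/(11 + L))*L = 6*P + 2*L*P/(11 + L))
Y(q) = -q + 2*q*(33 + 4*q)/(11 + q) (Y(q) = 2*q*(33 + 4*q)/(11 + q) - q = -q + 2*q*(33 + 4*q)/(11 + q))
Y(C(-12)) - 1*259 = (-12*(15 - 12))*(55 + 7*(-12*(15 - 12)))/(11 - 12*(15 - 12)) - 1*259 = (-12*3)*(55 + 7*(-12*3))/(11 - 12*3) - 259 = -36*(55 + 7*(-36))/(11 - 36) - 259 = -36*(55 - 252)/(-25) - 259 = -36*(-1/25)*(-197) - 259 = -7092/25 - 259 = -13567/25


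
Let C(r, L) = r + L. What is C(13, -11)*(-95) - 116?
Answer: -306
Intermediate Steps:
C(r, L) = L + r
C(13, -11)*(-95) - 116 = (-11 + 13)*(-95) - 116 = 2*(-95) - 116 = -190 - 116 = -306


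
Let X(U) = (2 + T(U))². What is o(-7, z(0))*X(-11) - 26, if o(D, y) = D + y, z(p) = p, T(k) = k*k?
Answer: -105929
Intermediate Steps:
T(k) = k²
X(U) = (2 + U²)²
o(-7, z(0))*X(-11) - 26 = (-7 + 0)*(2 + (-11)²)² - 26 = -7*(2 + 121)² - 26 = -7*123² - 26 = -7*15129 - 26 = -105903 - 26 = -105929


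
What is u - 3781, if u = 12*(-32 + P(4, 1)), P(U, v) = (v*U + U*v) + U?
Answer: -4021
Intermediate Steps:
P(U, v) = U + 2*U*v (P(U, v) = (U*v + U*v) + U = 2*U*v + U = U + 2*U*v)
u = -240 (u = 12*(-32 + 4*(1 + 2*1)) = 12*(-32 + 4*(1 + 2)) = 12*(-32 + 4*3) = 12*(-32 + 12) = 12*(-20) = -240)
u - 3781 = -240 - 3781 = -4021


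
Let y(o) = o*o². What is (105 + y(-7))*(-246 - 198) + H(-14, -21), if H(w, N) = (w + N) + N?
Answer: 105616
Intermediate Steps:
H(w, N) = w + 2*N (H(w, N) = (N + w) + N = w + 2*N)
y(o) = o³
(105 + y(-7))*(-246 - 198) + H(-14, -21) = (105 + (-7)³)*(-246 - 198) + (-14 + 2*(-21)) = (105 - 343)*(-444) + (-14 - 42) = -238*(-444) - 56 = 105672 - 56 = 105616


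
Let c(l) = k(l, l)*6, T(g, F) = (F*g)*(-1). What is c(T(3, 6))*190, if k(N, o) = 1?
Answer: 1140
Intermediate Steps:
T(g, F) = -F*g
c(l) = 6 (c(l) = 1*6 = 6)
c(T(3, 6))*190 = 6*190 = 1140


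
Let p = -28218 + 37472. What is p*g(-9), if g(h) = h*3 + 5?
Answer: -203588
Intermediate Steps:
g(h) = 5 + 3*h (g(h) = 3*h + 5 = 5 + 3*h)
p = 9254
p*g(-9) = 9254*(5 + 3*(-9)) = 9254*(5 - 27) = 9254*(-22) = -203588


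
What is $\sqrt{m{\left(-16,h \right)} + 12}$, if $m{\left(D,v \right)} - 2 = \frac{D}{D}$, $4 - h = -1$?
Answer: $\sqrt{15} \approx 3.873$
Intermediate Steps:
$h = 5$ ($h = 4 - -1 = 4 + 1 = 5$)
$m{\left(D,v \right)} = 3$ ($m{\left(D,v \right)} = 2 + \frac{D}{D} = 2 + 1 = 3$)
$\sqrt{m{\left(-16,h \right)} + 12} = \sqrt{3 + 12} = \sqrt{15}$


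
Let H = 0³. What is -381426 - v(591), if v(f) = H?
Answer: -381426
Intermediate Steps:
H = 0
v(f) = 0
-381426 - v(591) = -381426 - 1*0 = -381426 + 0 = -381426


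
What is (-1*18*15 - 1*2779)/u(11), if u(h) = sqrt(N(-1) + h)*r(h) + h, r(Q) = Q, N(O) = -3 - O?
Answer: -3049/44 ≈ -69.295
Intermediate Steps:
u(h) = h + h*sqrt(-2 + h) (u(h) = sqrt((-3 - 1*(-1)) + h)*h + h = sqrt((-3 + 1) + h)*h + h = sqrt(-2 + h)*h + h = h*sqrt(-2 + h) + h = h + h*sqrt(-2 + h))
(-1*18*15 - 1*2779)/u(11) = (-1*18*15 - 1*2779)/((11*(1 + sqrt(-2 + 11)))) = (-18*15 - 2779)/((11*(1 + sqrt(9)))) = (-270 - 2779)/((11*(1 + 3))) = -3049/(11*4) = -3049/44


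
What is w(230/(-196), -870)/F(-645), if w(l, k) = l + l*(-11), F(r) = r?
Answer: -115/6321 ≈ -0.018193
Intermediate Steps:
w(l, k) = -10*l (w(l, k) = l - 11*l = -10*l)
w(230/(-196), -870)/F(-645) = -2300/(-196)/(-645) = -2300*(-1)/196*(-1/645) = -10*(-115/98)*(-1/645) = (575/49)*(-1/645) = -115/6321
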